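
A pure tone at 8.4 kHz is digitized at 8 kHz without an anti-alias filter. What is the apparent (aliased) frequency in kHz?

Nyquist = 8,000/2 = 4,000 Hz; 8,400 Hz exceeds it.
Alias = |8,400 − 1×8,000| = |8,400 − 8,000| = 400 Hz = 0.4 kHz.

0.4 kHz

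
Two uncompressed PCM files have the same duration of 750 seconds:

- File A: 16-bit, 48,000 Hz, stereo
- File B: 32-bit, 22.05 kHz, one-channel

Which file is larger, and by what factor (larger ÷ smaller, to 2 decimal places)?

File A, by a factor of 2.18

File A: 48,000 × 2 × 2 = 192,000 bytes/s.
File B: 22,050 × 4 × 1 = 88,200 bytes/s.
File A is larger; ratio = 144,000,000 / 66,150,000 = 2.18.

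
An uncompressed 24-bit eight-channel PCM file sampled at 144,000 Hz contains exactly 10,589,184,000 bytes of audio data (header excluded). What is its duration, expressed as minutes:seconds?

Byte rate = 144,000 × 3 × 8 = 3,456,000 bytes/s.
Duration = 10,589,184,000 / 3,456,000 = 3,064 s.
3,064 s = 51:04.

51:04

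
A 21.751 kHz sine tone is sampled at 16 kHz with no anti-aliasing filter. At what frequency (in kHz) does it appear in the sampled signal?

Nyquist = 16,000/2 = 8,000 Hz; 21,751 Hz exceeds it.
Alias = |21,751 − 1×16,000| = |21,751 − 16,000| = 5,751 Hz = 5.751 kHz.

5.751 kHz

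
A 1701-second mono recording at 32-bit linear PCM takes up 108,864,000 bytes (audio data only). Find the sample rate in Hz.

16,000 Hz

Bytes = sample_rate × seconds × bytes_per_sample × channels.
sample_rate = 108,864,000 / (1,701 × 4 × 1) = 108,864,000 / 6,804 = 16,000 Hz.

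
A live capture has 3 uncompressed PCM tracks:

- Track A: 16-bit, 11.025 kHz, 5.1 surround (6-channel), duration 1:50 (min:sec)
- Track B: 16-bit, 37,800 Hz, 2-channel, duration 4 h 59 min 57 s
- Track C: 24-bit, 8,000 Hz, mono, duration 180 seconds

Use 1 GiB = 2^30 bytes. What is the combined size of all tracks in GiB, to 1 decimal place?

2.6 GiB

Track A: 1:50 (min:sec) = 110 s; 11,025 × 110 × 2 × 6 = 14,553,000 bytes.
Track B: 4 h 59 min 57 s = 17,997 s; 37,800 × 17,997 × 2 × 2 = 2,721,146,400 bytes.
Track C: 8,000 × 180 × 3 × 1 = 4,320,000 bytes.
Total = 2,740,019,400 bytes = 2.6 GiB.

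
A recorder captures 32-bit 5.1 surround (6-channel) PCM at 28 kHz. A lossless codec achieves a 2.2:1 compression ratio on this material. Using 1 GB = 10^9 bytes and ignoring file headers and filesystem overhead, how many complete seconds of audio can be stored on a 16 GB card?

52,380 seconds

Uncompressed byte rate = 28,000 × 4 × 6 = 672,000 bytes/s.
After 2.2:1 compression, effective rate ≈ 305454.55 bytes/s.
Capacity = 16 × 1,000,000,000 = 16,000,000,000 bytes.
16,000,000,000 / effective rate ≈ 52380.95 s → 52,380 seconds.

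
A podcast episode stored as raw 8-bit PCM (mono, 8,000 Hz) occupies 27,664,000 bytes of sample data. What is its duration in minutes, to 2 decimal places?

57.63 minutes

Byte rate = 8,000 × 1 × 1 = 8,000 bytes/s.
Duration = 27,664,000 / 8,000 = 3,458 s.
3,458 s / 60 = 57.63 minutes.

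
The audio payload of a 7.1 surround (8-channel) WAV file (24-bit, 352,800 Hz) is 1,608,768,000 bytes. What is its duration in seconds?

190 seconds

Byte rate = 352,800 × 3 × 8 = 8,467,200 bytes/s.
Duration = 1,608,768,000 / 8,467,200 = 190 s.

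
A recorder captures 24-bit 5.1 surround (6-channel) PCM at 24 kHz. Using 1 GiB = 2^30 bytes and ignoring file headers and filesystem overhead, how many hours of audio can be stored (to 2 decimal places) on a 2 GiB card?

Uncompressed byte rate = 24,000 × 3 × 6 = 432,000 bytes/s.
Capacity = 2 × 1,073,741,824 = 2,147,483,648 bytes.
2,147,483,648 / 432,000 ≈ 4971.03 s → 1.38 hours.

1.38 hours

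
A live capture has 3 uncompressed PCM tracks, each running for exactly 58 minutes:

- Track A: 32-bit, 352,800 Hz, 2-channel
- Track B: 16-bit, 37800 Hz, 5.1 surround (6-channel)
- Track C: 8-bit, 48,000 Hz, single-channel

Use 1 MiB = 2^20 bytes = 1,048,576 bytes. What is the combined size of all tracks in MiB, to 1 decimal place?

11031.6 MiB

exactly 58 minutes = 3,480 s.
Track A: 352,800 × 3,480 × 4 × 2 = 9,821,952,000 bytes.
Track B: 37,800 × 3,480 × 2 × 6 = 1,578,528,000 bytes.
Track C: 48,000 × 3,480 × 1 × 1 = 167,040,000 bytes.
Total = 11,567,520,000 bytes = 11031.6 MiB.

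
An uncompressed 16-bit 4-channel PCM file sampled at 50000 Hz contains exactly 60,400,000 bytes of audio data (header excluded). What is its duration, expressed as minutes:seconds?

Byte rate = 50,000 × 2 × 4 = 400,000 bytes/s.
Duration = 60,400,000 / 400,000 = 151 s.
151 s = 2:31.

2:31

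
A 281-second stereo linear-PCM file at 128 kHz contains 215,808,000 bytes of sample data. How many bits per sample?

Bytes per sample = 215,808,000 / (128,000 × 281 × 2) = 215,808,000 / 71,936,000 = 3.
Bit depth = 3 × 8 = 24 bits.

24 bits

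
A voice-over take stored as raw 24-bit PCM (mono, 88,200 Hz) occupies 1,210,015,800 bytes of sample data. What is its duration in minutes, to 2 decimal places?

Byte rate = 88,200 × 3 × 1 = 264,600 bytes/s.
Duration = 1,210,015,800 / 264,600 = 4,573 s.
4,573 s / 60 = 76.22 minutes.

76.22 minutes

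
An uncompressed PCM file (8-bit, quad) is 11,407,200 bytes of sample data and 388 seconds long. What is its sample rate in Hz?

Bytes = sample_rate × seconds × bytes_per_sample × channels.
sample_rate = 11,407,200 / (388 × 1 × 4) = 11,407,200 / 1,552 = 7,350 Hz.

7,350 Hz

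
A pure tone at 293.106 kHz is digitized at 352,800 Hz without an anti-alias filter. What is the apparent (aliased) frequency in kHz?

Nyquist = 352,800/2 = 176,400 Hz; 293,106 Hz exceeds it.
Alias = |293,106 − 1×352,800| = |293,106 − 352,800| = 59,694 Hz = 59.694 kHz.

59.694 kHz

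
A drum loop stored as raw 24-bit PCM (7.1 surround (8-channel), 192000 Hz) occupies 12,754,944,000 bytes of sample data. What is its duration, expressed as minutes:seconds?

Byte rate = 192,000 × 3 × 8 = 4,608,000 bytes/s.
Duration = 12,754,944,000 / 4,608,000 = 2,768 s.
2,768 s = 46:08.

46:08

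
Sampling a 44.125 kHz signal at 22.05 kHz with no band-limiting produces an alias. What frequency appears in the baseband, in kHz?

0.025 kHz

Nyquist = 22,050/2 = 11,025 Hz; 44,125 Hz exceeds it.
Alias = |44,125 − 2×22,050| = |44,125 − 44,100| = 25 Hz = 0.025 kHz.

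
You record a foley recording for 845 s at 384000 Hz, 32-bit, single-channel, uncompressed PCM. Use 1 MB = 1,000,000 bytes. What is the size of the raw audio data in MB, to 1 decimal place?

1297.9 MB

Bytes = 384,000 samples/s × 845 s × 4 bytes/sample × 1 ch = 1,297,920,000 bytes.
1,297,920,000 / 1,000,000 = 1297.9 MB.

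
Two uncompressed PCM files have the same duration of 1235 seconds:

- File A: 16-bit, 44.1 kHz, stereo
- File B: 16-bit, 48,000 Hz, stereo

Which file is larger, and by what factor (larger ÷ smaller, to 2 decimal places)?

File B, by a factor of 1.09

File A: 44,100 × 2 × 2 = 176,400 bytes/s.
File B: 48,000 × 2 × 2 = 192,000 bytes/s.
File B is larger; ratio = 237,120,000 / 217,854,000 = 1.09.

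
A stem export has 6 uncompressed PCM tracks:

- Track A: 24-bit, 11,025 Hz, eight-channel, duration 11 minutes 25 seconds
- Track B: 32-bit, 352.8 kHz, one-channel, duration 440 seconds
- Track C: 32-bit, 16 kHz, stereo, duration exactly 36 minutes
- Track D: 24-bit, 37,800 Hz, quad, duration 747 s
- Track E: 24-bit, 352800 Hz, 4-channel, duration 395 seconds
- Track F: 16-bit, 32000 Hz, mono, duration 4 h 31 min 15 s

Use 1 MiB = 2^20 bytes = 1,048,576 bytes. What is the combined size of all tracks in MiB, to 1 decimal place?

Track A: 11 minutes 25 seconds = 685 s; 11,025 × 685 × 3 × 8 = 181,251,000 bytes.
Track B: 352,800 × 440 × 4 × 1 = 620,928,000 bytes.
Track C: exactly 36 minutes = 2,160 s; 16,000 × 2,160 × 4 × 2 = 276,480,000 bytes.
Track D: 37,800 × 747 × 3 × 4 = 338,839,200 bytes.
Track E: 352,800 × 395 × 3 × 4 = 1,672,272,000 bytes.
Track F: 4 h 31 min 15 s = 16,275 s; 32,000 × 16,275 × 2 × 1 = 1,041,600,000 bytes.
Total = 4,131,370,200 bytes = 3940.0 MiB.

3940.0 MiB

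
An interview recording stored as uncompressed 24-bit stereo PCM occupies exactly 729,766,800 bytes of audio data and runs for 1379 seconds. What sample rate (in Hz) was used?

Bytes = sample_rate × seconds × bytes_per_sample × channels.
sample_rate = 729,766,800 / (1,379 × 3 × 2) = 729,766,800 / 8,274 = 88,200 Hz.

88,200 Hz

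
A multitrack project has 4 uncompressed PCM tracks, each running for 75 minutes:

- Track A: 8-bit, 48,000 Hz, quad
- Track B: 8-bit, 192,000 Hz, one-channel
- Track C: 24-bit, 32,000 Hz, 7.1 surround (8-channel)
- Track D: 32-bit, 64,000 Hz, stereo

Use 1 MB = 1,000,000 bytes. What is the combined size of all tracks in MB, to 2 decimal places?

75 minutes = 4,500 s.
Track A: 48,000 × 4,500 × 1 × 4 = 864,000,000 bytes.
Track B: 192,000 × 4,500 × 1 × 1 = 864,000,000 bytes.
Track C: 32,000 × 4,500 × 3 × 8 = 3,456,000,000 bytes.
Track D: 64,000 × 4,500 × 4 × 2 = 2,304,000,000 bytes.
Total = 7,488,000,000 bytes = 7488.00 MB.

7488.00 MB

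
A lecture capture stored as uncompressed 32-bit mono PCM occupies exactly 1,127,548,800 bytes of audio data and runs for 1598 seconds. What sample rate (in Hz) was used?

Bytes = sample_rate × seconds × bytes_per_sample × channels.
sample_rate = 1,127,548,800 / (1,598 × 4 × 1) = 1,127,548,800 / 6,392 = 176,400 Hz.

176,400 Hz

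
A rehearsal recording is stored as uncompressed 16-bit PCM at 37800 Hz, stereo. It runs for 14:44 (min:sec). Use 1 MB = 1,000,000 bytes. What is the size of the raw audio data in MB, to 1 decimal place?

133.7 MB

Duration = 14:44 (min:sec) = 884 s.
Bytes = 37,800 samples/s × 884 s × 2 bytes/sample × 2 ch = 133,660,800 bytes.
133,660,800 / 1,000,000 = 133.7 MB.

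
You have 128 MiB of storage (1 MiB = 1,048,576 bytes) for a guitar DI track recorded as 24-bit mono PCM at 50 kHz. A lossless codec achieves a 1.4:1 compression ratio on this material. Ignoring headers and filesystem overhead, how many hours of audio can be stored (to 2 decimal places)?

Uncompressed byte rate = 50,000 × 3 × 1 = 150,000 bytes/s.
After 1.4:1 compression, effective rate ≈ 107142.86 bytes/s.
Capacity = 128 × 1,048,576 = 134,217,728 bytes.
134,217,728 / effective rate ≈ 1252.7 s → 0.35 hours.

0.35 hours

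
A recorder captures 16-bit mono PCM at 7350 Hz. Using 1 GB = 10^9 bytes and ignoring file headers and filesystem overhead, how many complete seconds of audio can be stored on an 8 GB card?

544,217 seconds

Uncompressed byte rate = 7,350 × 2 × 1 = 14,700 bytes/s.
Capacity = 8 × 1,000,000,000 = 8,000,000,000 bytes.
8,000,000,000 / 14,700 ≈ 544217.69 s → 544,217 seconds.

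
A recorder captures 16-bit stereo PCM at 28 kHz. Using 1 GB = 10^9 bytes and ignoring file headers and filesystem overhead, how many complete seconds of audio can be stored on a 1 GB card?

Uncompressed byte rate = 28,000 × 2 × 2 = 112,000 bytes/s.
Capacity = 1 × 1,000,000,000 = 1,000,000,000 bytes.
1,000,000,000 / 112,000 ≈ 8928.57 s → 8,928 seconds.

8,928 seconds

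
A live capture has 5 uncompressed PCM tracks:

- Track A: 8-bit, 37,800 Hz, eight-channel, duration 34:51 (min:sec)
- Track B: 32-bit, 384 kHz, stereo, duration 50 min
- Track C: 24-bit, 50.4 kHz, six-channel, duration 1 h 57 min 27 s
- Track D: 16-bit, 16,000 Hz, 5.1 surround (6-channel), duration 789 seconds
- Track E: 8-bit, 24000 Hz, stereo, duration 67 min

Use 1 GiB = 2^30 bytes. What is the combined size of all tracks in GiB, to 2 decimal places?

Track A: 34:51 (min:sec) = 2,091 s; 37,800 × 2,091 × 1 × 8 = 632,318,400 bytes.
Track B: 50 min = 3,000 s; 384,000 × 3,000 × 4 × 2 = 9,216,000,000 bytes.
Track C: 1 h 57 min 27 s = 7,047 s; 50,400 × 7,047 × 3 × 6 = 6,393,038,400 bytes.
Track D: 16,000 × 789 × 2 × 6 = 151,488,000 bytes.
Track E: 67 min = 4,020 s; 24,000 × 4,020 × 1 × 2 = 192,960,000 bytes.
Total = 16,585,804,800 bytes = 15.45 GiB.

15.45 GiB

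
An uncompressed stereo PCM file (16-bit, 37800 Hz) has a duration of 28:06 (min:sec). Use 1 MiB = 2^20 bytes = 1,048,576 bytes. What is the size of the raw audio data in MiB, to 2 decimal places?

Duration = 28:06 (min:sec) = 1,686 s.
Bytes = 37,800 samples/s × 1,686 s × 2 bytes/sample × 2 ch = 254,923,200 bytes.
254,923,200 / 1,048,576 = 243.11 MiB.

243.11 MiB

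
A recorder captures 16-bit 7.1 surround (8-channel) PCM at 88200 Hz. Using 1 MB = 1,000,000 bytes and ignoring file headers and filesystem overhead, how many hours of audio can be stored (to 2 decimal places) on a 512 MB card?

0.10 hours

Uncompressed byte rate = 88,200 × 2 × 8 = 1,411,200 bytes/s.
Capacity = 512 × 1,000,000 = 512,000,000 bytes.
512,000,000 / 1,411,200 ≈ 362.81 s → 0.10 hours.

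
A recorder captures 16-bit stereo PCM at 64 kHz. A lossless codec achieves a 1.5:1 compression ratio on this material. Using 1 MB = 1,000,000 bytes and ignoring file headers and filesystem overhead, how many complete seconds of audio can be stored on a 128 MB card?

750 seconds

Uncompressed byte rate = 64,000 × 2 × 2 = 256,000 bytes/s.
After 1.5:1 compression, effective rate ≈ 170666.67 bytes/s.
Capacity = 128 × 1,000,000 = 128,000,000 bytes.
128,000,000 / effective rate ≈ 750 s → 750 seconds.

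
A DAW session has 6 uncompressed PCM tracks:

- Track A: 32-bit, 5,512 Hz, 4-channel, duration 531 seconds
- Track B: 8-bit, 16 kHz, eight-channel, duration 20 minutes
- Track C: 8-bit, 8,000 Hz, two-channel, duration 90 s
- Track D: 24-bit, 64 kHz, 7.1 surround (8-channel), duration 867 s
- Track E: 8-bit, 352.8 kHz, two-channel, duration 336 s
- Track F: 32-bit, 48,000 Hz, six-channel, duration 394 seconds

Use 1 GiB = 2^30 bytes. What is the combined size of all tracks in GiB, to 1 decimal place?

Track A: 5,512 × 531 × 4 × 4 = 46,829,952 bytes.
Track B: 20 minutes = 1,200 s; 16,000 × 1,200 × 1 × 8 = 153,600,000 bytes.
Track C: 8,000 × 90 × 1 × 2 = 1,440,000 bytes.
Track D: 64,000 × 867 × 3 × 8 = 1,331,712,000 bytes.
Track E: 352,800 × 336 × 1 × 2 = 237,081,600 bytes.
Track F: 48,000 × 394 × 4 × 6 = 453,888,000 bytes.
Total = 2,224,551,552 bytes = 2.1 GiB.

2.1 GiB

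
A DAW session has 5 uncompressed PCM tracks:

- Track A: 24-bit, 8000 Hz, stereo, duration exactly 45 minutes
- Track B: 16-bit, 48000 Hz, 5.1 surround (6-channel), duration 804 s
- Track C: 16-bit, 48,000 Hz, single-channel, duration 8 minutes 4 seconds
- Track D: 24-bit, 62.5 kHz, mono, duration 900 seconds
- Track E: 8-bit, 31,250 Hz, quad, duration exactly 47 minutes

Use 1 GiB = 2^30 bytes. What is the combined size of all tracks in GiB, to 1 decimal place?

1.1 GiB

Track A: exactly 45 minutes = 2,700 s; 8,000 × 2,700 × 3 × 2 = 129,600,000 bytes.
Track B: 48,000 × 804 × 2 × 6 = 463,104,000 bytes.
Track C: 8 minutes 4 seconds = 484 s; 48,000 × 484 × 2 × 1 = 46,464,000 bytes.
Track D: 62,500 × 900 × 3 × 1 = 168,750,000 bytes.
Track E: exactly 47 minutes = 2,820 s; 31,250 × 2,820 × 1 × 4 = 352,500,000 bytes.
Total = 1,160,418,000 bytes = 1.1 GiB.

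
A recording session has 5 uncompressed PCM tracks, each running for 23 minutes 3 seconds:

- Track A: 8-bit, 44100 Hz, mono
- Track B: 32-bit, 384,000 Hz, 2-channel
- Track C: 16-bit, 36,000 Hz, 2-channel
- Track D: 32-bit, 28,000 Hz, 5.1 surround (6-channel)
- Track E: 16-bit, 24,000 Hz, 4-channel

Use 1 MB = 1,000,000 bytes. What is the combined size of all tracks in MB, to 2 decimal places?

5703.63 MB

23 minutes 3 seconds = 1,383 s.
Track A: 44,100 × 1,383 × 1 × 1 = 60,990,300 bytes.
Track B: 384,000 × 1,383 × 4 × 2 = 4,248,576,000 bytes.
Track C: 36,000 × 1,383 × 2 × 2 = 199,152,000 bytes.
Track D: 28,000 × 1,383 × 4 × 6 = 929,376,000 bytes.
Track E: 24,000 × 1,383 × 2 × 4 = 265,536,000 bytes.
Total = 5,703,630,300 bytes = 5703.63 MB.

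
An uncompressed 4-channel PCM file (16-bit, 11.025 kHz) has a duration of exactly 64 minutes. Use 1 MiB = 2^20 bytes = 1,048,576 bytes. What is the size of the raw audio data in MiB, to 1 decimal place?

323.0 MiB

Duration = exactly 64 minutes = 3,840 s.
Bytes = 11,025 samples/s × 3,840 s × 2 bytes/sample × 4 ch = 338,688,000 bytes.
338,688,000 / 1,048,576 = 323.0 MiB.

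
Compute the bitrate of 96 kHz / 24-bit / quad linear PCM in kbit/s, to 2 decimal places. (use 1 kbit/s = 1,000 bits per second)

9216.00 kbit/s

Bit rate = 96,000 × 24 × 4 = 9,216,000 bits/s.
= 9216.00 kbit/s.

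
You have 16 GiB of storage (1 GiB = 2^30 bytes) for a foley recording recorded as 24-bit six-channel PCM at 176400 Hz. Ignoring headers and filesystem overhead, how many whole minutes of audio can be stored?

Uncompressed byte rate = 176,400 × 3 × 6 = 3,175,200 bytes/s.
Capacity = 16 × 1,073,741,824 = 17,179,869,184 bytes.
17,179,869,184 / 3,175,200 ≈ 5410.64 s → 90 minutes.

90 minutes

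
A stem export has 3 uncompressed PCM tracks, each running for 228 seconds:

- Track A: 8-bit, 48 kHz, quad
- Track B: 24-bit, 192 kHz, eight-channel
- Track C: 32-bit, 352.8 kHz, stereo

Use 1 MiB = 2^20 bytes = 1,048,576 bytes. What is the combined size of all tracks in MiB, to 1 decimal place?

1657.4 MiB

Track A: 48,000 × 228 × 1 × 4 = 43,776,000 bytes.
Track B: 192,000 × 228 × 3 × 8 = 1,050,624,000 bytes.
Track C: 352,800 × 228 × 4 × 2 = 643,507,200 bytes.
Total = 1,737,907,200 bytes = 1657.4 MiB.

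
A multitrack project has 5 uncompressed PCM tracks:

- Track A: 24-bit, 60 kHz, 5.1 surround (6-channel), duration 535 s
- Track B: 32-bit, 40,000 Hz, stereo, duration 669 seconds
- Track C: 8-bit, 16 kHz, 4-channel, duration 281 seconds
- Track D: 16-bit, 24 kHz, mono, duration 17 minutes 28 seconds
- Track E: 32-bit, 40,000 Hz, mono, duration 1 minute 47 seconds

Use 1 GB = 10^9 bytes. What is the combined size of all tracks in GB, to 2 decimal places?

Track A: 60,000 × 535 × 3 × 6 = 577,800,000 bytes.
Track B: 40,000 × 669 × 4 × 2 = 214,080,000 bytes.
Track C: 16,000 × 281 × 1 × 4 = 17,984,000 bytes.
Track D: 17 minutes 28 seconds = 1,048 s; 24,000 × 1,048 × 2 × 1 = 50,304,000 bytes.
Track E: 1 minute 47 seconds = 107 s; 40,000 × 107 × 4 × 1 = 17,120,000 bytes.
Total = 877,288,000 bytes = 0.88 GB.

0.88 GB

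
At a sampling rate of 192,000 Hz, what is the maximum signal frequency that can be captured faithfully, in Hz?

Nyquist frequency = sample rate / 2 = 192,000 / 2 = 96,000 Hz.

96,000 Hz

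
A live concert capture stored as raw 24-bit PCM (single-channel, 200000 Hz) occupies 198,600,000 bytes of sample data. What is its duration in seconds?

331 seconds

Byte rate = 200,000 × 3 × 1 = 600,000 bytes/s.
Duration = 198,600,000 / 600,000 = 331 s.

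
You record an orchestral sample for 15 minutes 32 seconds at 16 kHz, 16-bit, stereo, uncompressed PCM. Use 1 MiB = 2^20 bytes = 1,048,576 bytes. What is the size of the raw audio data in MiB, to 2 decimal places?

56.88 MiB

Duration = 15 minutes 32 seconds = 932 s.
Bytes = 16,000 samples/s × 932 s × 2 bytes/sample × 2 ch = 59,648,000 bytes.
59,648,000 / 1,048,576 = 56.88 MiB.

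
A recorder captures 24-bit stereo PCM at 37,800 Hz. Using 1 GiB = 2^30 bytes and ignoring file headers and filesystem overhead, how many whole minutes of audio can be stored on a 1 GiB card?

Uncompressed byte rate = 37,800 × 3 × 2 = 226,800 bytes/s.
Capacity = 1 × 1,073,741,824 = 1,073,741,824 bytes.
1,073,741,824 / 226,800 ≈ 4734.31 s → 78 minutes.

78 minutes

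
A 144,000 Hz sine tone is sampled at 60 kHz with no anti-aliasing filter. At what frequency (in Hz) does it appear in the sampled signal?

24,000 Hz

Nyquist = 60,000/2 = 30,000 Hz; 144,000 Hz exceeds it.
Alias = |144,000 − 2×60,000| = |144,000 − 120,000| = 24,000 Hz.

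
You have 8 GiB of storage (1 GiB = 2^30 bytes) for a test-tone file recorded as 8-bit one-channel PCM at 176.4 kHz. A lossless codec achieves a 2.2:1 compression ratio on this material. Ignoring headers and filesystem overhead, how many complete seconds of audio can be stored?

Uncompressed byte rate = 176,400 × 1 × 1 = 176,400 bytes/s.
After 2.2:1 compression, effective rate ≈ 80181.82 bytes/s.
Capacity = 8 × 1,073,741,824 = 8,589,934,592 bytes.
8,589,934,592 / effective rate ≈ 107130.7 s → 107,130 seconds.

107,130 seconds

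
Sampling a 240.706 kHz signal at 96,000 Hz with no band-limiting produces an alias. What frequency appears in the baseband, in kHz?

Nyquist = 96,000/2 = 48,000 Hz; 240,706 Hz exceeds it.
Alias = |240,706 − 3×96,000| = |240,706 − 288,000| = 47,294 Hz = 47.294 kHz.

47.294 kHz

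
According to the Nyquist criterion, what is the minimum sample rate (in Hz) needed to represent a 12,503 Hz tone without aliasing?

Minimum sample rate = 2 × 12,503 Hz = 25,006 Hz.

25,006 Hz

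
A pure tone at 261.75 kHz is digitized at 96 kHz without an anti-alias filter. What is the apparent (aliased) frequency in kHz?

Nyquist = 96,000/2 = 48,000 Hz; 261,750 Hz exceeds it.
Alias = |261,750 − 3×96,000| = |261,750 − 288,000| = 26,250 Hz = 26.25 kHz.

26.25 kHz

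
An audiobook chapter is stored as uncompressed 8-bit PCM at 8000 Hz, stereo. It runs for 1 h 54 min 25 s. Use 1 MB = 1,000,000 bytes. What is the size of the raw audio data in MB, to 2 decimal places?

109.84 MB

Duration = 1 h 54 min 25 s = 6,865 s.
Bytes = 8,000 samples/s × 6,865 s × 1 bytes/sample × 2 ch = 109,840,000 bytes.
109,840,000 / 1,000,000 = 109.84 MB.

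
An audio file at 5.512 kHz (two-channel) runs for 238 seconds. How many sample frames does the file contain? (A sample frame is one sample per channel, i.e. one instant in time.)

5,512 samples/s × 238 s = 1,311,856 frames.

1,311,856 sample frames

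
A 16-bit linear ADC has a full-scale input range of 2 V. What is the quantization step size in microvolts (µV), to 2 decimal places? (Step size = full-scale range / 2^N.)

2 V / 2^16 = 2 / 65,536 V = 30.52 µV.

30.52 µV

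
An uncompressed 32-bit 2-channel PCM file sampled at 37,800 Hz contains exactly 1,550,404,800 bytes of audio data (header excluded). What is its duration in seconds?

Byte rate = 37,800 × 4 × 2 = 302,400 bytes/s.
Duration = 1,550,404,800 / 302,400 = 5,127 s.

5,127 seconds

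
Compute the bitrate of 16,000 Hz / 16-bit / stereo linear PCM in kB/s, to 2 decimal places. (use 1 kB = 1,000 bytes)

Bit rate = 16,000 × 16 × 2 = 512,000 bits/s.
512,000 / 8 = 64,000 B/s = 64.00 kB/s.

64.00 kB/s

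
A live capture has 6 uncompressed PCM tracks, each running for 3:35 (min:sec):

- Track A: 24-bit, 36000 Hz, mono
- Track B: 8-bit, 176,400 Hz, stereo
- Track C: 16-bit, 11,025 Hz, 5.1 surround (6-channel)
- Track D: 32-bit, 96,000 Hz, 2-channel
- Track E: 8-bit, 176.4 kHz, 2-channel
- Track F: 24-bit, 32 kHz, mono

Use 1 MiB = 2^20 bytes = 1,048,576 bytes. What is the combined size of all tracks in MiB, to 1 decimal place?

371.1 MiB

3:35 (min:sec) = 215 s.
Track A: 36,000 × 215 × 3 × 1 = 23,220,000 bytes.
Track B: 176,400 × 215 × 1 × 2 = 75,852,000 bytes.
Track C: 11,025 × 215 × 2 × 6 = 28,444,500 bytes.
Track D: 96,000 × 215 × 4 × 2 = 165,120,000 bytes.
Track E: 176,400 × 215 × 1 × 2 = 75,852,000 bytes.
Track F: 32,000 × 215 × 3 × 1 = 20,640,000 bytes.
Total = 389,128,500 bytes = 371.1 MiB.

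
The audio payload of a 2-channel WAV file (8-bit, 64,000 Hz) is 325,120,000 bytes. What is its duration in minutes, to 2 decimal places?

42.33 minutes

Byte rate = 64,000 × 1 × 2 = 128,000 bytes/s.
Duration = 325,120,000 / 128,000 = 2,540 s.
2,540 s / 60 = 42.33 minutes.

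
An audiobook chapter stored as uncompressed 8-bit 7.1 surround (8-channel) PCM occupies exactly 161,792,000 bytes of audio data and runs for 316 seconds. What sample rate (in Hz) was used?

64,000 Hz

Bytes = sample_rate × seconds × bytes_per_sample × channels.
sample_rate = 161,792,000 / (316 × 1 × 8) = 161,792,000 / 2,528 = 64,000 Hz.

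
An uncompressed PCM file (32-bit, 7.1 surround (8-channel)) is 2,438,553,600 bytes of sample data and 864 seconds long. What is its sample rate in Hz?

Bytes = sample_rate × seconds × bytes_per_sample × channels.
sample_rate = 2,438,553,600 / (864 × 4 × 8) = 2,438,553,600 / 27,648 = 88,200 Hz.

88,200 Hz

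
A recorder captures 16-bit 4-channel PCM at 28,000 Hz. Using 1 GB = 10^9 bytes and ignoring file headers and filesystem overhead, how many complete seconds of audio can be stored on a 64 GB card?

Uncompressed byte rate = 28,000 × 2 × 4 = 224,000 bytes/s.
Capacity = 64 × 1,000,000,000 = 64,000,000,000 bytes.
64,000,000,000 / 224,000 ≈ 285714.29 s → 285,714 seconds.

285,714 seconds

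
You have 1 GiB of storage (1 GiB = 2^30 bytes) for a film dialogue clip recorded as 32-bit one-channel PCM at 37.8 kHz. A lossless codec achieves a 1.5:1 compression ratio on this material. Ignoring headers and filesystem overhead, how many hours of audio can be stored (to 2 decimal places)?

Uncompressed byte rate = 37,800 × 4 × 1 = 151,200 bytes/s.
After 1.5:1 compression, effective rate ≈ 100800 bytes/s.
Capacity = 1 × 1,073,741,824 = 1,073,741,824 bytes.
1,073,741,824 / effective rate ≈ 10652.2 s → 2.96 hours.

2.96 hours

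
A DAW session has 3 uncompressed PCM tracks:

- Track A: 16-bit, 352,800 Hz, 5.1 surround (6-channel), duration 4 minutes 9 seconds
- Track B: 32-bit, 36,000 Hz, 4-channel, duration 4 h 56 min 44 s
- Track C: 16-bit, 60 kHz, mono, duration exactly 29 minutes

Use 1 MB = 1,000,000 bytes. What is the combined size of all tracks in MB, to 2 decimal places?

11518.07 MB

Track A: 4 minutes 9 seconds = 249 s; 352,800 × 249 × 2 × 6 = 1,054,166,400 bytes.
Track B: 4 h 56 min 44 s = 17,804 s; 36,000 × 17,804 × 4 × 4 = 10,255,104,000 bytes.
Track C: exactly 29 minutes = 1,740 s; 60,000 × 1,740 × 2 × 1 = 208,800,000 bytes.
Total = 11,518,070,400 bytes = 11518.07 MB.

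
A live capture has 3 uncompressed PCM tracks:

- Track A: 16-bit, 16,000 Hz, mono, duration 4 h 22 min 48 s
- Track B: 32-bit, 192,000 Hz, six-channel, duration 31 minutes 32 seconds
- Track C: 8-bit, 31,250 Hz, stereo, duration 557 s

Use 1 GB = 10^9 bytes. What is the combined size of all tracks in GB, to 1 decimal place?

9.3 GB

Track A: 4 h 22 min 48 s = 15,768 s; 16,000 × 15,768 × 2 × 1 = 504,576,000 bytes.
Track B: 31 minutes 32 seconds = 1,892 s; 192,000 × 1,892 × 4 × 6 = 8,718,336,000 bytes.
Track C: 31,250 × 557 × 1 × 2 = 34,812,500 bytes.
Total = 9,257,724,500 bytes = 9.3 GB.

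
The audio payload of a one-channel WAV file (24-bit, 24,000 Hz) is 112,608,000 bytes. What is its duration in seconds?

1,564 seconds

Byte rate = 24,000 × 3 × 1 = 72,000 bytes/s.
Duration = 112,608,000 / 72,000 = 1,564 s.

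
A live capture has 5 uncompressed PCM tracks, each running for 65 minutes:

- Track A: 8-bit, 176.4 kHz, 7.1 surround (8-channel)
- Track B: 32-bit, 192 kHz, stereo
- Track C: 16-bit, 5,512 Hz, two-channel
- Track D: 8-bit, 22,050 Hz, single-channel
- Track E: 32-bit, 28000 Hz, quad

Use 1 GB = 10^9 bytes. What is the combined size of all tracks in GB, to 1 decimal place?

65 minutes = 3,900 s.
Track A: 176,400 × 3,900 × 1 × 8 = 5,503,680,000 bytes.
Track B: 192,000 × 3,900 × 4 × 2 = 5,990,400,000 bytes.
Track C: 5,512 × 3,900 × 2 × 2 = 85,987,200 bytes.
Track D: 22,050 × 3,900 × 1 × 1 = 85,995,000 bytes.
Track E: 28,000 × 3,900 × 4 × 4 = 1,747,200,000 bytes.
Total = 13,413,262,200 bytes = 13.4 GB.

13.4 GB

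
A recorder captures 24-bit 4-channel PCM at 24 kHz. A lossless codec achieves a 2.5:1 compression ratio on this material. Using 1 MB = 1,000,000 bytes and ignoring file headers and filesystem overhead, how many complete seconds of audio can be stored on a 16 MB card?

Uncompressed byte rate = 24,000 × 3 × 4 = 288,000 bytes/s.
After 2.5:1 compression, effective rate ≈ 115200 bytes/s.
Capacity = 16 × 1,000,000 = 16,000,000 bytes.
16,000,000 / effective rate ≈ 138.89 s → 138 seconds.

138 seconds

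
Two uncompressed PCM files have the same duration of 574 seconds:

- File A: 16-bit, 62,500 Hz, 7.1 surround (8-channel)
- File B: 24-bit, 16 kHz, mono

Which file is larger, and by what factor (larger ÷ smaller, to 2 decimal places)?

File A, by a factor of 20.83

File A: 62,500 × 2 × 8 = 1,000,000 bytes/s.
File B: 16,000 × 3 × 1 = 48,000 bytes/s.
File A is larger; ratio = 574,000,000 / 27,552,000 = 20.83.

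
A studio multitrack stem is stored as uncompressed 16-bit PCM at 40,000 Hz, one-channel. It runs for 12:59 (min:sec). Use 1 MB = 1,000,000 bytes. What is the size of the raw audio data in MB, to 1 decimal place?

62.3 MB

Duration = 12:59 (min:sec) = 779 s.
Bytes = 40,000 samples/s × 779 s × 2 bytes/sample × 1 ch = 62,320,000 bytes.
62,320,000 / 1,000,000 = 62.3 MB.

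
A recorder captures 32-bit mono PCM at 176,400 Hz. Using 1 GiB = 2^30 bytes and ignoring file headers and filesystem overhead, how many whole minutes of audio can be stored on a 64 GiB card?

Uncompressed byte rate = 176,400 × 4 × 1 = 705,600 bytes/s.
Capacity = 64 × 1,073,741,824 = 68,719,476,736 bytes.
68,719,476,736 / 705,600 ≈ 97391.55 s → 1,623 minutes.

1,623 minutes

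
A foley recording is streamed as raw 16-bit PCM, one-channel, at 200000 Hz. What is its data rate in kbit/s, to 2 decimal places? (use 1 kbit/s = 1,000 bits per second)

3200.00 kbit/s

Bit rate = 200,000 × 16 × 1 = 3,200,000 bits/s.
= 3200.00 kbit/s.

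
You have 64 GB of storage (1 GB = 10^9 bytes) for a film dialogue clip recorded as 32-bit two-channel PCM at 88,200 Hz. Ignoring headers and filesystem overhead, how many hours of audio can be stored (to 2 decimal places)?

Uncompressed byte rate = 88,200 × 4 × 2 = 705,600 bytes/s.
Capacity = 64 × 1,000,000,000 = 64,000,000,000 bytes.
64,000,000,000 / 705,600 ≈ 90702.95 s → 25.20 hours.

25.20 hours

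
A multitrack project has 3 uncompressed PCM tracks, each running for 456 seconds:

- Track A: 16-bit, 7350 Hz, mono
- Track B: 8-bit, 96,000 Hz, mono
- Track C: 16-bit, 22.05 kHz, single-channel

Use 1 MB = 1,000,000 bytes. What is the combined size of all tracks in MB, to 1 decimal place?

Track A: 7,350 × 456 × 2 × 1 = 6,703,200 bytes.
Track B: 96,000 × 456 × 1 × 1 = 43,776,000 bytes.
Track C: 22,050 × 456 × 2 × 1 = 20,109,600 bytes.
Total = 70,588,800 bytes = 70.6 MB.

70.6 MB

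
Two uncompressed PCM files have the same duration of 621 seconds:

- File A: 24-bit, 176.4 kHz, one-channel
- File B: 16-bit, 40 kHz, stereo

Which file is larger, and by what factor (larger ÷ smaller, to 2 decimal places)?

File A: 176,400 × 3 × 1 = 529,200 bytes/s.
File B: 40,000 × 2 × 2 = 160,000 bytes/s.
File A is larger; ratio = 328,633,200 / 99,360,000 = 3.31.

File A, by a factor of 3.31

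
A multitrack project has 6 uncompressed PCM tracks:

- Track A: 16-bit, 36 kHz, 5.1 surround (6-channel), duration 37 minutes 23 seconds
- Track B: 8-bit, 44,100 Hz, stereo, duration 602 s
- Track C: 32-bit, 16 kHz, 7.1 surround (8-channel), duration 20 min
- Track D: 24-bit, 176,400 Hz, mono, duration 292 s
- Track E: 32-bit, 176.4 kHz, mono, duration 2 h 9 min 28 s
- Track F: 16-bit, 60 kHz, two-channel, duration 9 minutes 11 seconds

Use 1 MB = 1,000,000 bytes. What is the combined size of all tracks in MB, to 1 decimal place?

7404.3 MB

Track A: 37 minutes 23 seconds = 2,243 s; 36,000 × 2,243 × 2 × 6 = 968,976,000 bytes.
Track B: 44,100 × 602 × 1 × 2 = 53,096,400 bytes.
Track C: 20 min = 1,200 s; 16,000 × 1,200 × 4 × 8 = 614,400,000 bytes.
Track D: 176,400 × 292 × 3 × 1 = 154,526,400 bytes.
Track E: 2 h 9 min 28 s = 7,768 s; 176,400 × 7,768 × 4 × 1 = 5,481,100,800 bytes.
Track F: 9 minutes 11 seconds = 551 s; 60,000 × 551 × 2 × 2 = 132,240,000 bytes.
Total = 7,404,339,600 bytes = 7404.3 MB.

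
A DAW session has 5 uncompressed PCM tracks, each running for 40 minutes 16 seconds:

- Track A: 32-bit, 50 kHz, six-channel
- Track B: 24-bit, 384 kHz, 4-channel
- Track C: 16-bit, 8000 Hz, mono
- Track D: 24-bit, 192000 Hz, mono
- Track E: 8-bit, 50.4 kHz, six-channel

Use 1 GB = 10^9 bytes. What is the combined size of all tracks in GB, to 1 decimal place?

40 minutes 16 seconds = 2,416 s.
Track A: 50,000 × 2,416 × 4 × 6 = 2,899,200,000 bytes.
Track B: 384,000 × 2,416 × 3 × 4 = 11,132,928,000 bytes.
Track C: 8,000 × 2,416 × 2 × 1 = 38,656,000 bytes.
Track D: 192,000 × 2,416 × 3 × 1 = 1,391,616,000 bytes.
Track E: 50,400 × 2,416 × 1 × 6 = 730,598,400 bytes.
Total = 16,192,998,400 bytes = 16.2 GB.

16.2 GB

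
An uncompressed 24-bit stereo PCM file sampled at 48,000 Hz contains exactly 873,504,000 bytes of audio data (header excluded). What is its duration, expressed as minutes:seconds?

Byte rate = 48,000 × 3 × 2 = 288,000 bytes/s.
Duration = 873,504,000 / 288,000 = 3,033 s.
3,033 s = 50:33.

50:33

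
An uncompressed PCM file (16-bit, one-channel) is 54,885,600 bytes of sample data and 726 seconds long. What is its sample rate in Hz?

Bytes = sample_rate × seconds × bytes_per_sample × channels.
sample_rate = 54,885,600 / (726 × 2 × 1) = 54,885,600 / 1,452 = 37,800 Hz.

37,800 Hz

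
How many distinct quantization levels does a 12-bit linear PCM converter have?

4,096 levels

2^12 = 4,096.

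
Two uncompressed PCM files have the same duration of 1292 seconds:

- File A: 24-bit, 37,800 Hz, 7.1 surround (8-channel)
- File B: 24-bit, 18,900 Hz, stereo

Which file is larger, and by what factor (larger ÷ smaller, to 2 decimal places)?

File A, by a factor of 8.00

File A: 37,800 × 3 × 8 = 907,200 bytes/s.
File B: 18,900 × 3 × 2 = 113,400 bytes/s.
File A is larger; ratio = 1,172,102,400 / 146,512,800 = 8.00.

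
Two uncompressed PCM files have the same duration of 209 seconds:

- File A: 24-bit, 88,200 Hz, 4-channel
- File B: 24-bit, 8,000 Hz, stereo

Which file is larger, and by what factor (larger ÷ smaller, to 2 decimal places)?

File A, by a factor of 22.05

File A: 88,200 × 3 × 4 = 1,058,400 bytes/s.
File B: 8,000 × 3 × 2 = 48,000 bytes/s.
File A is larger; ratio = 221,205,600 / 10,032,000 = 22.05.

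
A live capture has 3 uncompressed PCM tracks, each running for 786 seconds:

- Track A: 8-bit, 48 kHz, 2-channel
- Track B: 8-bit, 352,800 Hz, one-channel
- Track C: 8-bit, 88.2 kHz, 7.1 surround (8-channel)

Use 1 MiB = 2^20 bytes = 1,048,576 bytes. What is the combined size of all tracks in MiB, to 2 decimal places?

865.32 MiB

Track A: 48,000 × 786 × 1 × 2 = 75,456,000 bytes.
Track B: 352,800 × 786 × 1 × 1 = 277,300,800 bytes.
Track C: 88,200 × 786 × 1 × 8 = 554,601,600 bytes.
Total = 907,358,400 bytes = 865.32 MiB.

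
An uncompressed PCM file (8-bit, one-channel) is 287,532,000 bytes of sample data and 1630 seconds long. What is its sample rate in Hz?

176,400 Hz

Bytes = sample_rate × seconds × bytes_per_sample × channels.
sample_rate = 287,532,000 / (1,630 × 1 × 1) = 287,532,000 / 1,630 = 176,400 Hz.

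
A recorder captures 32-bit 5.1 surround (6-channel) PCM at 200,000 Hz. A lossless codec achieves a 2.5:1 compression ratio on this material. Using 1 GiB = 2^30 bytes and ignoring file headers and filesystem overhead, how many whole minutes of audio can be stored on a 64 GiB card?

596 minutes

Uncompressed byte rate = 200,000 × 4 × 6 = 4,800,000 bytes/s.
After 2.5:1 compression, effective rate ≈ 1920000 bytes/s.
Capacity = 64 × 1,073,741,824 = 68,719,476,736 bytes.
68,719,476,736 / effective rate ≈ 35791.39 s → 596 minutes.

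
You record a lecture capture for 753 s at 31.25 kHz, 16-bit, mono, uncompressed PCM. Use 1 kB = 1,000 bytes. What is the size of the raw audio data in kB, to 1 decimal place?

Bytes = 31,250 samples/s × 753 s × 2 bytes/sample × 1 ch = 47,062,500 bytes.
47,062,500 / 1,000 = 47062.5 kB.

47062.5 kB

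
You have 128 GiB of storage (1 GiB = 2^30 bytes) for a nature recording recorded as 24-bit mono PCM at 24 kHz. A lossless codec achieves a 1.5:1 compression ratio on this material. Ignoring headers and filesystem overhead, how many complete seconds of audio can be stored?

Uncompressed byte rate = 24,000 × 3 × 1 = 72,000 bytes/s.
After 1.5:1 compression, effective rate ≈ 48000 bytes/s.
Capacity = 128 × 1,073,741,824 = 137,438,953,472 bytes.
137,438,953,472 / effective rate ≈ 2863311.53 s → 2,863,311 seconds.

2,863,311 seconds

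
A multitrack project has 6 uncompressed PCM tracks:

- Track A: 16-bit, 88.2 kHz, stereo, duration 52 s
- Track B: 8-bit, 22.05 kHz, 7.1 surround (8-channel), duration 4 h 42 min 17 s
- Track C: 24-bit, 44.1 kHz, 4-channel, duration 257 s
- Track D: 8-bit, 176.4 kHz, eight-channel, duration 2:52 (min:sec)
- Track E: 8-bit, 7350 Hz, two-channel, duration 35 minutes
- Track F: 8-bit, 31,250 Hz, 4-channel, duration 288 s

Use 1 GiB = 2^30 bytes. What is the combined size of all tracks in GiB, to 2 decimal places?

Track A: 88,200 × 52 × 2 × 2 = 18,345,600 bytes.
Track B: 4 h 42 min 17 s = 16,937 s; 22,050 × 16,937 × 1 × 8 = 2,987,686,800 bytes.
Track C: 44,100 × 257 × 3 × 4 = 136,004,400 bytes.
Track D: 2:52 (min:sec) = 172 s; 176,400 × 172 × 1 × 8 = 242,726,400 bytes.
Track E: 35 minutes = 2,100 s; 7,350 × 2,100 × 1 × 2 = 30,870,000 bytes.
Track F: 31,250 × 288 × 1 × 4 = 36,000,000 bytes.
Total = 3,451,633,200 bytes = 3.21 GiB.

3.21 GiB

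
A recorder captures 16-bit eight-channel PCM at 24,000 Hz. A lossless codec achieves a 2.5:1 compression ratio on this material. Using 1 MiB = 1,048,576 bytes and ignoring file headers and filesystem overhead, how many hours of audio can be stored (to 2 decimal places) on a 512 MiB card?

0.97 hours

Uncompressed byte rate = 24,000 × 2 × 8 = 384,000 bytes/s.
After 2.5:1 compression, effective rate ≈ 153600 bytes/s.
Capacity = 512 × 1,048,576 = 536,870,912 bytes.
536,870,912 / effective rate ≈ 3495.25 s → 0.97 hours.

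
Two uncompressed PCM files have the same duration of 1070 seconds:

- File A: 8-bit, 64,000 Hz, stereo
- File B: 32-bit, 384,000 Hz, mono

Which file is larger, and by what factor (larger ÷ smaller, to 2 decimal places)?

File A: 64,000 × 1 × 2 = 128,000 bytes/s.
File B: 384,000 × 4 × 1 = 1,536,000 bytes/s.
File B is larger; ratio = 1,643,520,000 / 136,960,000 = 12.00.

File B, by a factor of 12.00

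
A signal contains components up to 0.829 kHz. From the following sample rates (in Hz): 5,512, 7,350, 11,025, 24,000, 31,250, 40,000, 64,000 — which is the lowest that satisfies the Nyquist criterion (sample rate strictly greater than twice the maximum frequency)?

5,512 Hz

Need sample rate > 2 × 829 = 1,658 Hz.
Lowest listed rate above 1,658 Hz is 5,512 Hz.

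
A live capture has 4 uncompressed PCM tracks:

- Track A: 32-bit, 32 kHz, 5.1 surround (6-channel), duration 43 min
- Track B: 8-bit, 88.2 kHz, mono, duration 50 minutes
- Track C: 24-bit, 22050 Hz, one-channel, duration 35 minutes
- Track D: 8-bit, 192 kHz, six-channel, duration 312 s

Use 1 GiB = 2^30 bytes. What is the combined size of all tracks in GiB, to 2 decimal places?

2.56 GiB

Track A: 43 min = 2,580 s; 32,000 × 2,580 × 4 × 6 = 1,981,440,000 bytes.
Track B: 50 minutes = 3,000 s; 88,200 × 3,000 × 1 × 1 = 264,600,000 bytes.
Track C: 35 minutes = 2,100 s; 22,050 × 2,100 × 3 × 1 = 138,915,000 bytes.
Track D: 192,000 × 312 × 1 × 6 = 359,424,000 bytes.
Total = 2,744,379,000 bytes = 2.56 GiB.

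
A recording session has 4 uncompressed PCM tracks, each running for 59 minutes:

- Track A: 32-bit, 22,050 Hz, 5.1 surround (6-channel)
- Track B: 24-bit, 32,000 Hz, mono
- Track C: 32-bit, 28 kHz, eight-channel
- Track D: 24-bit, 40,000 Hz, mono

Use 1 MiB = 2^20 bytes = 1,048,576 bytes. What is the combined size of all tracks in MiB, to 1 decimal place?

59 minutes = 3,540 s.
Track A: 22,050 × 3,540 × 4 × 6 = 1,873,368,000 bytes.
Track B: 32,000 × 3,540 × 3 × 1 = 339,840,000 bytes.
Track C: 28,000 × 3,540 × 4 × 8 = 3,171,840,000 bytes.
Track D: 40,000 × 3,540 × 3 × 1 = 424,800,000 bytes.
Total = 5,809,848,000 bytes = 5540.7 MiB.

5540.7 MiB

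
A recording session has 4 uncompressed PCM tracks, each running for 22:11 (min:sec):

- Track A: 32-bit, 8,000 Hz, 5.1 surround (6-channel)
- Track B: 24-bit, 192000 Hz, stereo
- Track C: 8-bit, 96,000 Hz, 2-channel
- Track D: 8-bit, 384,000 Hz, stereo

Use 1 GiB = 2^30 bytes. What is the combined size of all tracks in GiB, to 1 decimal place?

22:11 (min:sec) = 1,331 s.
Track A: 8,000 × 1,331 × 4 × 6 = 255,552,000 bytes.
Track B: 192,000 × 1,331 × 3 × 2 = 1,533,312,000 bytes.
Track C: 96,000 × 1,331 × 1 × 2 = 255,552,000 bytes.
Track D: 384,000 × 1,331 × 1 × 2 = 1,022,208,000 bytes.
Total = 3,066,624,000 bytes = 2.9 GiB.

2.9 GiB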